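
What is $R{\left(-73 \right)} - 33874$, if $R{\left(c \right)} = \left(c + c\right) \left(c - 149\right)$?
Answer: $-1462$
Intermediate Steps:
$R{\left(c \right)} = 2 c \left(-149 + c\right)$
$R{\left(-73 \right)} - 33874 = 2 \left(-73\right) \left(-149 - 73\right) - 33874 = 2 \left(-73\right) \left(-222\right) - 33874 = 32412 - 33874 = -1462$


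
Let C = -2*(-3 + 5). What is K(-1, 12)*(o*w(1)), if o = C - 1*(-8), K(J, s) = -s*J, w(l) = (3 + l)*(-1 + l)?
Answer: 0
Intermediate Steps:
C = -4 (C = -2*2 = -4)
w(l) = (-1 + l)*(3 + l)
K(J, s) = -J*s
o = 4 (o = -4 - 1*(-8) = -4 + 8 = 4)
K(-1, 12)*(o*w(1)) = (-1*(-1)*12)*(4*(-3 + 1² + 2*1)) = 12*(4*(-3 + 1 + 2)) = 12*(4*0) = 12*0 = 0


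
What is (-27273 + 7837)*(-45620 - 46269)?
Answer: 1785954604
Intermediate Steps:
(-27273 + 7837)*(-45620 - 46269) = -19436*(-91889) = 1785954604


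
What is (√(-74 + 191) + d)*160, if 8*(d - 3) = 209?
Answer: 4660 + 480*√13 ≈ 6390.7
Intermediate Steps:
d = 233/8 (d = 3 + (⅛)*209 = 3 + 209/8 = 233/8 ≈ 29.125)
(√(-74 + 191) + d)*160 = (√(-74 + 191) + 233/8)*160 = (√117 + 233/8)*160 = (3*√13 + 233/8)*160 = (233/8 + 3*√13)*160 = 4660 + 480*√13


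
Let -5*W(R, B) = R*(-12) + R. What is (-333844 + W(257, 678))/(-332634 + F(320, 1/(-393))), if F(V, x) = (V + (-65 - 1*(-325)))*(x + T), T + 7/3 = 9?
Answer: 218297483/215343570 ≈ 1.0137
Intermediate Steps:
T = 20/3 (T = -7/3 + 9 = 20/3 ≈ 6.6667)
W(R, B) = 11*R/5 (W(R, B) = -(R*(-12) + R)/5 = -(-12*R + R)/5 = -(-11)*R/5 = 11*R/5)
F(V, x) = (260 + V)*(20/3 + x) (F(V, x) = (V + (-65 - 1*(-325)))*(x + 20/3) = (V + (-65 + 325))*(20/3 + x) = (V + 260)*(20/3 + x) = (260 + V)*(20/3 + x))
(-333844 + W(257, 678))/(-332634 + F(320, 1/(-393))) = (-333844 + (11/5)*257)/(-332634 + (5200/3 + 260/(-393) + (20/3)*320 + 320/(-393))) = (-333844 + 2827/5)/(-332634 + (5200/3 + 260*(-1/393) + 6400/3 + 320*(-1/393))) = -1666393/(5*(-332634 + (5200/3 - 260/393 + 6400/3 - 320/393))) = -1666393/(5*(-332634 + 506340/131)) = -1666393/(5*(-43068714/131)) = -1666393/5*(-131/43068714) = 218297483/215343570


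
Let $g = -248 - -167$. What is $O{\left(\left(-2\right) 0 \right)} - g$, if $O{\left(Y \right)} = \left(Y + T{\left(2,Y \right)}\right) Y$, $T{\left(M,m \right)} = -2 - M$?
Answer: $81$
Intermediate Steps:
$O{\left(Y \right)} = Y \left(-4 + Y\right)$ ($O{\left(Y \right)} = \left(Y - 4\right) Y = \left(-4 + Y\right) Y = Y \left(-4 + Y\right)$)
$g = -81$ ($g = -248 + 167 = -81$)
$O{\left(\left(-2\right) 0 \right)} - g = \left(-2\right) 0 \left(-4 - 0\right) - -81 = 0 \left(-4 + 0\right) + 81 = 0 \left(-4\right) + 81 = 0 + 81 = 81$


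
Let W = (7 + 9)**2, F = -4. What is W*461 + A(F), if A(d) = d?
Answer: 118012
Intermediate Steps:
W = 256 (W = 16**2 = 256)
W*461 + A(F) = 256*461 - 4 = 118016 - 4 = 118012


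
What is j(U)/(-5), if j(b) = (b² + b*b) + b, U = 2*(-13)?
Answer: -1326/5 ≈ -265.20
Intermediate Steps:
U = -26
j(b) = b + 2*b² (j(b) = (b² + b²) + b = 2*b² + b = b + 2*b²)
j(U)/(-5) = (-26*(1 + 2*(-26)))/(-5) = -(-26)*(1 - 52)/5 = -(-26)*(-51)/5 = -⅕*1326 = -1326/5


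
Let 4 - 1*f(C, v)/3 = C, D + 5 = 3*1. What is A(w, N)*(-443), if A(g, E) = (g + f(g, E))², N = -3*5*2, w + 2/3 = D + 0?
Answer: -1197872/9 ≈ -1.3310e+5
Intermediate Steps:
D = -2 (D = -5 + 3*1 = -5 + 3 = -2)
f(C, v) = 12 - 3*C
w = -8/3 (w = -⅔ + (-2 + 0) = -⅔ - 2 = -8/3 ≈ -2.6667)
N = -30 (N = -15*2 = -30)
A(g, E) = (12 - 2*g)² (A(g, E) = (g + (12 - 3*g))² = (12 - 2*g)²)
A(w, N)*(-443) = (4*(-6 - 8/3)²)*(-443) = (4*(-26/3)²)*(-443) = (4*(676/9))*(-443) = (2704/9)*(-443) = -1197872/9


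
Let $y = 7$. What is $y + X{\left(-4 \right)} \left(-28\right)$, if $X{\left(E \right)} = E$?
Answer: $119$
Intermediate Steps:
$y + X{\left(-4 \right)} \left(-28\right) = 7 - -112 = 7 + 112 = 119$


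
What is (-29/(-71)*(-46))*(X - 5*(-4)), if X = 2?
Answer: -29348/71 ≈ -413.35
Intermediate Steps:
(-29/(-71)*(-46))*(X - 5*(-4)) = (-29/(-71)*(-46))*(2 - 5*(-4)) = (-29*(-1/71)*(-46))*(2 + 20) = ((29/71)*(-46))*22 = -1334/71*22 = -29348/71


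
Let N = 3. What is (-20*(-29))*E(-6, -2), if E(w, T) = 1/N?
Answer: 580/3 ≈ 193.33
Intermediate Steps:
E(w, T) = ⅓ (E(w, T) = 1/3 = ⅓)
(-20*(-29))*E(-6, -2) = -20*(-29)*(⅓) = 580*(⅓) = 580/3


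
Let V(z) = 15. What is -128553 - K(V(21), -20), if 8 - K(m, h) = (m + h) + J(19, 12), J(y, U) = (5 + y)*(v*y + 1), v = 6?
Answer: -125806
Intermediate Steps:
J(y, U) = (1 + 6*y)*(5 + y) (J(y, U) = (5 + y)*(6*y + 1) = (5 + y)*(1 + 6*y) = (1 + 6*y)*(5 + y))
K(m, h) = -2752 - h - m (K(m, h) = 8 - ((m + h) + (5 + 6*19**2 + 31*19)) = 8 - ((h + m) + (5 + 6*361 + 589)) = 8 - ((h + m) + (5 + 2166 + 589)) = 8 - ((h + m) + 2760) = 8 - (2760 + h + m) = 8 + (-2760 - h - m) = -2752 - h - m)
-128553 - K(V(21), -20) = -128553 - (-2752 - 1*(-20) - 1*15) = -128553 - (-2752 + 20 - 15) = -128553 - 1*(-2747) = -128553 + 2747 = -125806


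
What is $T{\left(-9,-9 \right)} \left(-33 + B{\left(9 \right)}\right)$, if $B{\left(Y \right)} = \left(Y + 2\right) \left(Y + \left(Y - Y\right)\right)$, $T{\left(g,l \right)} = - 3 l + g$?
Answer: $1188$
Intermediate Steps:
$T{\left(g,l \right)} = g - 3 l$
$B{\left(Y \right)} = Y \left(2 + Y\right)$ ($B{\left(Y \right)} = \left(2 + Y\right) \left(Y + 0\right) = \left(2 + Y\right) Y = Y \left(2 + Y\right)$)
$T{\left(-9,-9 \right)} \left(-33 + B{\left(9 \right)}\right) = \left(-9 - -27\right) \left(-33 + 9 \left(2 + 9\right)\right) = \left(-9 + 27\right) \left(-33 + 9 \cdot 11\right) = 18 \left(-33 + 99\right) = 18 \cdot 66 = 1188$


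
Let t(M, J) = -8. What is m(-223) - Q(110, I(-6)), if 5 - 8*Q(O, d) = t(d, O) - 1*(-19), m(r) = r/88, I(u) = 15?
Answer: -157/88 ≈ -1.7841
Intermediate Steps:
m(r) = r/88 (m(r) = r*(1/88) = r/88)
Q(O, d) = -3/4 (Q(O, d) = 5/8 - (-8 - 1*(-19))/8 = 5/8 - (-8 + 19)/8 = 5/8 - 1/8*11 = 5/8 - 11/8 = -3/4)
m(-223) - Q(110, I(-6)) = (1/88)*(-223) - 1*(-3/4) = -223/88 + 3/4 = -157/88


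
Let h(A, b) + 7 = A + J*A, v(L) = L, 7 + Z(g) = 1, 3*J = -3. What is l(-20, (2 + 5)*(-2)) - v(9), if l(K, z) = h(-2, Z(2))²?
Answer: 40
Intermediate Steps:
J = -1 (J = (⅓)*(-3) = -1)
Z(g) = -6 (Z(g) = -7 + 1 = -6)
h(A, b) = -7 (h(A, b) = -7 + (A - A) = -7 + 0 = -7)
l(K, z) = 49 (l(K, z) = (-7)² = 49)
l(-20, (2 + 5)*(-2)) - v(9) = 49 - 1*9 = 49 - 9 = 40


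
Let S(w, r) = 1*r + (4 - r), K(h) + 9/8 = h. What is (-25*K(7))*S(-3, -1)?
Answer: -1175/2 ≈ -587.50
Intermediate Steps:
K(h) = -9/8 + h
S(w, r) = 4 (S(w, r) = r + (4 - r) = 4)
(-25*K(7))*S(-3, -1) = -25*(-9/8 + 7)*4 = -25*47/8*4 = -1175/8*4 = -1175/2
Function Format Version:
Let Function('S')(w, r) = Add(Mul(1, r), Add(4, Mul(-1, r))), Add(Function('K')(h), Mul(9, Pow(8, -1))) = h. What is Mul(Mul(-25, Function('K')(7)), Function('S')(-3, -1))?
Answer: Rational(-1175, 2) ≈ -587.50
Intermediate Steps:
Function('K')(h) = Add(Rational(-9, 8), h)
Function('S')(w, r) = 4 (Function('S')(w, r) = Add(r, Add(4, Mul(-1, r))) = 4)
Mul(Mul(-25, Function('K')(7)), Function('S')(-3, -1)) = Mul(Mul(-25, Add(Rational(-9, 8), 7)), 4) = Mul(Mul(-25, Rational(47, 8)), 4) = Mul(Rational(-1175, 8), 4) = Rational(-1175, 2)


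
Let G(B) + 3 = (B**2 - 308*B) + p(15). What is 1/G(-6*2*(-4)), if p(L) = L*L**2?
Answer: -1/9108 ≈ -0.00010979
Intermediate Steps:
p(L) = L**3
G(B) = 3372 + B**2 - 308*B (G(B) = -3 + ((B**2 - 308*B) + 15**3) = -3 + ((B**2 - 308*B) + 3375) = -3 + (3375 + B**2 - 308*B) = 3372 + B**2 - 308*B)
1/G(-6*2*(-4)) = 1/(3372 + (-6*2*(-4))**2 - 308*(-6*2)*(-4)) = 1/(3372 + (-12*(-4))**2 - (-3696)*(-4)) = 1/(3372 + 48**2 - 308*48) = 1/(3372 + 2304 - 14784) = 1/(-9108) = -1/9108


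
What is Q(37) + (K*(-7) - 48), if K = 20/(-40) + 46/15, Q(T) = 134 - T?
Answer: 931/30 ≈ 31.033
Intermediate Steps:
K = 77/30 (K = 20*(-1/40) + 46*(1/15) = -½ + 46/15 = 77/30 ≈ 2.5667)
Q(37) + (K*(-7) - 48) = (134 - 1*37) + ((77/30)*(-7) - 48) = (134 - 37) + (-539/30 - 48) = 97 - 1979/30 = 931/30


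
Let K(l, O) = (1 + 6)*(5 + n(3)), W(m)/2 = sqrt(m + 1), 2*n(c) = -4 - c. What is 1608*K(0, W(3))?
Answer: 16884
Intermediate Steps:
n(c) = -2 - c/2 (n(c) = (-4 - c)/2 = -2 - c/2)
W(m) = 2*sqrt(1 + m) (W(m) = 2*sqrt(m + 1) = 2*sqrt(1 + m))
K(l, O) = 21/2 (K(l, O) = (1 + 6)*(5 + (-2 - 1/2*3)) = 7*(5 + (-2 - 3/2)) = 7*(5 - 7/2) = 7*(3/2) = 21/2)
1608*K(0, W(3)) = 1608*(21/2) = 16884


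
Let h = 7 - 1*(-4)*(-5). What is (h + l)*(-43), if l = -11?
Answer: 1032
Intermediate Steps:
h = -13 (h = 7 + 4*(-5) = 7 - 20 = -13)
(h + l)*(-43) = (-13 - 11)*(-43) = -24*(-43) = 1032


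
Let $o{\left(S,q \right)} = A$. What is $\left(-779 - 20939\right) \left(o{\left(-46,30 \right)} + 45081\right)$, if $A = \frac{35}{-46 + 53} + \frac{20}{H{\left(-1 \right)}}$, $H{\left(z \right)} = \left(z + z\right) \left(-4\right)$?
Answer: $-979232043$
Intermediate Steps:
$H{\left(z \right)} = - 8 z$ ($H{\left(z \right)} = 2 z \left(-4\right) = - 8 z$)
$A = \frac{15}{2}$ ($A = \frac{35}{-46 + 53} + \frac{20}{\left(-8\right) \left(-1\right)} = \frac{35}{7} + \frac{20}{8} = 35 \cdot \frac{1}{7} + 20 \cdot \frac{1}{8} = 5 + \frac{5}{2} = \frac{15}{2} \approx 7.5$)
$o{\left(S,q \right)} = \frac{15}{2}$
$\left(-779 - 20939\right) \left(o{\left(-46,30 \right)} + 45081\right) = \left(-779 - 20939\right) \left(\frac{15}{2} + 45081\right) = \left(-21718\right) \frac{90177}{2} = -979232043$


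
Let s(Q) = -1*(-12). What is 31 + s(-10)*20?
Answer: 271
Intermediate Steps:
s(Q) = 12
31 + s(-10)*20 = 31 + 12*20 = 31 + 240 = 271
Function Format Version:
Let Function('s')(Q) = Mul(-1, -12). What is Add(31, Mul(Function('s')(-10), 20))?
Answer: 271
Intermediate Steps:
Function('s')(Q) = 12
Add(31, Mul(Function('s')(-10), 20)) = Add(31, Mul(12, 20)) = Add(31, 240) = 271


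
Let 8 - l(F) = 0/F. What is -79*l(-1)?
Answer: -632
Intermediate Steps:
l(F) = 8 (l(F) = 8 - 0/F = 8 - 1*0 = 8 + 0 = 8)
-79*l(-1) = -79*8 = -632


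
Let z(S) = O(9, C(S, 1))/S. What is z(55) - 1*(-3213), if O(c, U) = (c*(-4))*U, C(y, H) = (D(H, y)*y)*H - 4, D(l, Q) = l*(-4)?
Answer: 184779/55 ≈ 3359.6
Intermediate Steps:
D(l, Q) = -4*l
C(y, H) = -4 - 4*y*H² (C(y, H) = ((-4*H)*y)*H - 4 = (-4*H*y)*H - 4 = -4*y*H² - 4 = -4 - 4*y*H²)
O(c, U) = -4*U*c (O(c, U) = (-4*c)*U = -4*U*c)
z(S) = (144 + 144*S)/S (z(S) = (-4*(-4 - 4*S*1²)*9)/S = (-4*(-4 - 4*S*1)*9)/S = (-4*(-4 - 4*S)*9)/S = (144 + 144*S)/S)
z(55) - 1*(-3213) = (144 + 144/55) - 1*(-3213) = (144 + 144*(1/55)) + 3213 = (144 + 144/55) + 3213 = 8064/55 + 3213 = 184779/55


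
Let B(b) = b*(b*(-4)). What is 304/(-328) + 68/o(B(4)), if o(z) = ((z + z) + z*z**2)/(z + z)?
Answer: -75074/84009 ≈ -0.89364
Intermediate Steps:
B(b) = -4*b**2 (B(b) = b*(-4*b) = -4*b**2)
o(z) = (z**3 + 2*z)/(2*z) (o(z) = (2*z + z**3)/((2*z)) = (z**3 + 2*z)*(1/(2*z)) = (z**3 + 2*z)/(2*z))
304/(-328) + 68/o(B(4)) = 304/(-328) + 68/(1 + (-4*4**2)**2/2) = 304*(-1/328) + 68/(1 + (-4*16)**2/2) = -38/41 + 68/(1 + (1/2)*(-64)**2) = -38/41 + 68/(1 + (1/2)*4096) = -38/41 + 68/(1 + 2048) = -38/41 + 68/2049 = -75074/84009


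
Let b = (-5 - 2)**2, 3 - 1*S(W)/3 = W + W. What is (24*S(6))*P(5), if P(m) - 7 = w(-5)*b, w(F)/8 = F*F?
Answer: -6354936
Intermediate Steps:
S(W) = 9 - 6*W (S(W) = 9 - 3*(W + W) = 9 - 6*W)
w(F) = 8*F**2 (w(F) = 8*(F*F) = 8*F**2)
b = 49 (b = (-7)**2 = 49)
P(m) = 9807 (P(m) = 7 + (8*(-5)**2)*49 = 7 + (8*25)*49 = 7 + 200*49 = 7 + 9800 = 9807)
(24*S(6))*P(5) = (24*(9 - 6*6))*9807 = (24*(9 - 36))*9807 = (24*(-27))*9807 = -648*9807 = -6354936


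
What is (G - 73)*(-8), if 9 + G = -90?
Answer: 1376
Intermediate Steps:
G = -99 (G = -9 - 90 = -99)
(G - 73)*(-8) = (-99 - 73)*(-8) = -172*(-8) = 1376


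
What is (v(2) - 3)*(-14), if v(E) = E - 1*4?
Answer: 70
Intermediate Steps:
v(E) = -4 + E (v(E) = E - 4 = -4 + E)
(v(2) - 3)*(-14) = ((-4 + 2) - 3)*(-14) = (-2 - 3)*(-14) = -5*(-14) = 70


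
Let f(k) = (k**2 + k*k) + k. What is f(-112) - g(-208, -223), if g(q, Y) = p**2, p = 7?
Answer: 24927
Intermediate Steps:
g(q, Y) = 49 (g(q, Y) = 7**2 = 49)
f(k) = k + 2*k**2 (f(k) = (k**2 + k**2) + k = 2*k**2 + k = k + 2*k**2)
f(-112) - g(-208, -223) = -112*(1 + 2*(-112)) - 1*49 = -112*(1 - 224) - 49 = -112*(-223) - 49 = 24976 - 49 = 24927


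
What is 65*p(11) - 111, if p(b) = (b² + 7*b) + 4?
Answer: 13019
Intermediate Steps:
p(b) = 4 + b² + 7*b
65*p(11) - 111 = 65*(4 + 11² + 7*11) - 111 = 65*(4 + 121 + 77) - 111 = 65*202 - 111 = 13130 - 111 = 13019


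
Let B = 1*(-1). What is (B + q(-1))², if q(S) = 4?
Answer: 9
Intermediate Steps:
B = -1
(B + q(-1))² = (-1 + 4)² = 3² = 9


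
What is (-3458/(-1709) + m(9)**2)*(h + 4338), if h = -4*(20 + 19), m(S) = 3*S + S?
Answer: 9277022604/1709 ≈ 5.4283e+6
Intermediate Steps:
m(S) = 4*S
h = -156 (h = -4*39 = -156)
(-3458/(-1709) + m(9)**2)*(h + 4338) = (-3458/(-1709) + (4*9)**2)*(-156 + 4338) = (-3458*(-1/1709) + 36**2)*4182 = (3458/1709 + 1296)*4182 = (2218322/1709)*4182 = 9277022604/1709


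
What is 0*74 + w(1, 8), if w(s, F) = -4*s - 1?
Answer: -5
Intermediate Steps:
w(s, F) = -1 - 4*s
0*74 + w(1, 8) = 0*74 + (-1 - 4*1) = 0 + (-1 - 4) = 0 - 5 = -5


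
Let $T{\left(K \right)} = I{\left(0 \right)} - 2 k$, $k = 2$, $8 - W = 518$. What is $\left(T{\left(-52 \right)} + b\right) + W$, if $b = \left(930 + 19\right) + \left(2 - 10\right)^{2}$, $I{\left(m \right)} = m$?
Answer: $499$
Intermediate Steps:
$W = -510$ ($W = 8 - 518 = -510$)
$T{\left(K \right)} = -4$ ($T{\left(K \right)} = 0 - 4 = -4$)
$b = 1013$ ($b = 949 + \left(-8\right)^{2} = 949 + 64 = 1013$)
$\left(T{\left(-52 \right)} + b\right) + W = \left(-4 + 1013\right) - 510 = 1009 - 510 = 499$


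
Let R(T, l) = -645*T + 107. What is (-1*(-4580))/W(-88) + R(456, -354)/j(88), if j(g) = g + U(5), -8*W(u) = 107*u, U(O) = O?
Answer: -345627361/109461 ≈ -3157.5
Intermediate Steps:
R(T, l) = 107 - 645*T
W(u) = -107*u/8
j(g) = 5 + g (j(g) = g + 5 = 5 + g)
(-1*(-4580))/W(-88) + R(456, -354)/j(88) = (-1*(-4580))/((-107/8*(-88))) + (107 - 645*456)/(5 + 88) = 4580/1177 + (107 - 294120)/93 = 4580*(1/1177) - 294013*1/93 = 4580/1177 - 294013/93 = -345627361/109461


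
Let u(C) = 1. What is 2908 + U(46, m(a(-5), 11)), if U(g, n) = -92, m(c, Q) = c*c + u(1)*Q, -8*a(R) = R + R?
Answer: 2816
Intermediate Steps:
a(R) = -R/4 (a(R) = -(R + R)/8 = -R/4)
m(c, Q) = Q + c² (m(c, Q) = c*c + 1*Q = c² + Q = Q + c²)
2908 + U(46, m(a(-5), 11)) = 2908 - 92 = 2816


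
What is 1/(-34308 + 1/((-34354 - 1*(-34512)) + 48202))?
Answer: -48360/1659134879 ≈ -2.9148e-5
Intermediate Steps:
1/(-34308 + 1/((-34354 - 1*(-34512)) + 48202)) = 1/(-34308 + 1/((-34354 + 34512) + 48202)) = 1/(-34308 + 1/(158 + 48202)) = 1/(-34308 + 1/48360) = 1/(-1659134879/48360) = -48360/1659134879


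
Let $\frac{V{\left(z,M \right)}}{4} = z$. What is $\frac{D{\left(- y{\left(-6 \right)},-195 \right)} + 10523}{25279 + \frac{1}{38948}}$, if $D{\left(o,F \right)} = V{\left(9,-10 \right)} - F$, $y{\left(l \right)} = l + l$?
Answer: $\frac{418846792}{984566493} \approx 0.42541$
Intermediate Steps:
$V{\left(z,M \right)} = 4 z$
$y{\left(l \right)} = 2 l$
$D{\left(o,F \right)} = 36 - F$ ($D{\left(o,F \right)} = 4 \cdot 9 - F = 36 - F$)
$\frac{D{\left(- y{\left(-6 \right)},-195 \right)} + 10523}{25279 + \frac{1}{38948}} = \frac{\left(36 - -195\right) + 10523}{25279 + \frac{1}{38948}} = \frac{\left(36 + 195\right) + 10523}{25279 + \frac{1}{38948}} = \frac{231 + 10523}{\frac{984566493}{38948}} = 10754 \cdot \frac{38948}{984566493} = \frac{418846792}{984566493}$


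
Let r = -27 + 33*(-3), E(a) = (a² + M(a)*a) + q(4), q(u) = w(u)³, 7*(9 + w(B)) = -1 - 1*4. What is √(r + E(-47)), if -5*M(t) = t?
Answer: √43487430/245 ≈ 26.916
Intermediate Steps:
w(B) = -68/7 (w(B) = -9 + (-1 - 1*4)/7 = -9 + (-1 - 4)/7 = -9 + (⅐)*(-5) = -9 - 5/7 = -68/7)
M(t) = -t/5
q(u) = -314432/343 (q(u) = (-68/7)³ = -314432/343)
E(a) = -314432/343 + 4*a²/5 (E(a) = (a² + (-a/5)*a) - 314432/343 = (a² - a²/5) - 314432/343 = 4*a²/5 - 314432/343 = -314432/343 + 4*a²/5)
r = -126 (r = -27 - 99 = -126)
√(r + E(-47)) = √(-126 + (-314432/343 + (⅘)*(-47)²)) = √(-126 + (-314432/343 + (⅘)*2209)) = √(-126 + (-314432/343 + 8836/5)) = √(-126 + 1458588/1715) = √(1242498/1715) = √43487430/245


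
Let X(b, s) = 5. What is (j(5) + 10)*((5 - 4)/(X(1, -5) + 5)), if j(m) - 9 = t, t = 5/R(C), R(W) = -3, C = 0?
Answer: 26/15 ≈ 1.7333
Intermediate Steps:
t = -5/3 (t = 5/(-3) = 5*(-1/3) = -5/3 ≈ -1.6667)
j(m) = 22/3 (j(m) = 9 - 5/3 = 22/3)
(j(5) + 10)*((5 - 4)/(X(1, -5) + 5)) = (22/3 + 10)*((5 - 4)/(5 + 5)) = 52*(1/10)/3 = 52*(1*(1/10))/3 = (52/3)*(1/10) = 26/15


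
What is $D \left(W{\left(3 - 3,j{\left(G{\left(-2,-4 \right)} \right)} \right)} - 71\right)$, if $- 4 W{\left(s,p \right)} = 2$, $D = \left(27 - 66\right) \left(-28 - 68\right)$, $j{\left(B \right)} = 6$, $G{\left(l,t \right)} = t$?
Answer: $-267696$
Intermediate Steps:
$D = 3744$ ($D = \left(-39\right) \left(-96\right) = 3744$)
$W{\left(s,p \right)} = - \frac{1}{2}$ ($W{\left(s,p \right)} = \left(- \frac{1}{4}\right) 2 = - \frac{1}{2}$)
$D \left(W{\left(3 - 3,j{\left(G{\left(-2,-4 \right)} \right)} \right)} - 71\right) = 3744 \left(- \frac{1}{2} - 71\right) = 3744 \left(- \frac{143}{2}\right) = -267696$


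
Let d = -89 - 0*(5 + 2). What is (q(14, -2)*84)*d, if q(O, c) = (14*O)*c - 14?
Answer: 3035256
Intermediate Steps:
q(O, c) = -14 + 14*O*c (q(O, c) = 14*O*c - 14 = -14 + 14*O*c)
d = -89 (d = -89 - 0*7 = -89 - 1*0 = -89 + 0 = -89)
(q(14, -2)*84)*d = ((-14 + 14*14*(-2))*84)*(-89) = ((-14 - 392)*84)*(-89) = -406*84*(-89) = -34104*(-89) = 3035256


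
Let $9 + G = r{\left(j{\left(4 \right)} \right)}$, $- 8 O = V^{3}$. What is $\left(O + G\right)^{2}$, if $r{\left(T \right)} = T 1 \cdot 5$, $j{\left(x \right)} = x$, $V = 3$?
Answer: $\frac{3721}{64} \approx 58.141$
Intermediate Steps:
$O = - \frac{27}{8}$ ($O = - \frac{3^{3}}{8} = \left(- \frac{1}{8}\right) 27 = - \frac{27}{8} \approx -3.375$)
$r{\left(T \right)} = 5 T$ ($r{\left(T \right)} = T 5 = 5 T$)
$G = 11$ ($G = -9 + 5 \cdot 4 = -9 + 20 = 11$)
$\left(O + G\right)^{2} = \left(- \frac{27}{8} + 11\right)^{2} = \left(\frac{61}{8}\right)^{2} = \frac{3721}{64}$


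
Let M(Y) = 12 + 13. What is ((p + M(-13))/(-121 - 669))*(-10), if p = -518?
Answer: -493/79 ≈ -6.2405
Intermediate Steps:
M(Y) = 25
((p + M(-13))/(-121 - 669))*(-10) = ((-518 + 25)/(-121 - 669))*(-10) = -493/(-790)*(-10) = -493*(-1/790)*(-10) = (493/790)*(-10) = -493/79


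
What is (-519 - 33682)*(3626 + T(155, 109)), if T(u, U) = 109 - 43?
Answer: -126270092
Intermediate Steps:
T(u, U) = 66
(-519 - 33682)*(3626 + T(155, 109)) = (-519 - 33682)*(3626 + 66) = -34201*3692 = -126270092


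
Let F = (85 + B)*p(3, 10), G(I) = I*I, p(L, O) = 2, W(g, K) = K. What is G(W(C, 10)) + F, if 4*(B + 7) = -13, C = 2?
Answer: 499/2 ≈ 249.50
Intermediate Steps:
B = -41/4 (B = -7 + (1/4)*(-13) = -7 - 13/4 = -41/4 ≈ -10.250)
G(I) = I**2
F = 299/2 (F = (85 - 41/4)*2 = (299/4)*2 = 299/2 ≈ 149.50)
G(W(C, 10)) + F = 10**2 + 299/2 = 100 + 299/2 = 499/2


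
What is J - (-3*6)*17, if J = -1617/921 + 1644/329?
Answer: 31234295/101003 ≈ 309.24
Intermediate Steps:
J = 327377/101003 (J = -1617*1/921 + 1644*(1/329) = -539/307 + 1644/329 = 327377/101003 ≈ 3.2413)
J - (-3*6)*17 = 327377/101003 - (-3*6)*17 = 327377/101003 - (-18)*17 = 327377/101003 - 1*(-306) = 327377/101003 + 306 = 31234295/101003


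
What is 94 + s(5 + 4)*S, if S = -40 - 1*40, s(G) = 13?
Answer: -946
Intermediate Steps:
S = -80 (S = -40 - 40 = -80)
94 + s(5 + 4)*S = 94 + 13*(-80) = 94 - 1040 = -946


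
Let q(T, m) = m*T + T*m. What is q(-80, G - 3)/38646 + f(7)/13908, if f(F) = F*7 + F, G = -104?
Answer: 526906/1178703 ≈ 0.44702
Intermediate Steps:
f(F) = 8*F (f(F) = 7*F + F = 8*F)
q(T, m) = 2*T*m (q(T, m) = T*m + T*m = 2*T*m)
q(-80, G - 3)/38646 + f(7)/13908 = (2*(-80)*(-104 - 3))/38646 + (8*7)/13908 = (2*(-80)*(-107))*(1/38646) + 56*(1/13908) = 17120*(1/38646) + 14/3477 = 8560/19323 + 14/3477 = 526906/1178703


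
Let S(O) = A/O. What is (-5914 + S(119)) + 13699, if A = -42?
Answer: 132339/17 ≈ 7784.6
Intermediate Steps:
S(O) = -42/O
(-5914 + S(119)) + 13699 = (-5914 - 42/119) + 13699 = (-5914 - 42*1/119) + 13699 = (-5914 - 6/17) + 13699 = -100544/17 + 13699 = 132339/17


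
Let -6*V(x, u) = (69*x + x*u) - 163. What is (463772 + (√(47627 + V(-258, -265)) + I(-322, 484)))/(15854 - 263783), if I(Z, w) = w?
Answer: -154752/82643 - √1412142/1487574 ≈ -1.8733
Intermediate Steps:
V(x, u) = 163/6 - 23*x/2 - u*x/6 (V(x, u) = -((69*x + x*u) - 163)/6 = -((69*x + u*x) - 163)/6 = -(-163 + 69*x + u*x)/6 = 163/6 - 23*x/2 - u*x/6)
(463772 + (√(47627 + V(-258, -265)) + I(-322, 484)))/(15854 - 263783) = (463772 + (√(47627 + (163/6 - 23/2*(-258) - ⅙*(-265)*(-258))) + 484))/(15854 - 263783) = (463772 + (√(47627 + (163/6 + 2967 - 11395)) + 484))/(-247929) = (463772 + (√(47627 - 50405/6) + 484))*(-1/247929) = (463772 + (√(235357/6) + 484))*(-1/247929) = (463772 + (√1412142/6 + 484))*(-1/247929) = (463772 + (484 + √1412142/6))*(-1/247929) = (464256 + √1412142/6)*(-1/247929) = -154752/82643 - √1412142/1487574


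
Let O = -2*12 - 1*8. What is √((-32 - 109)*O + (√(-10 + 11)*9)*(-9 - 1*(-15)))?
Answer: √4566 ≈ 67.572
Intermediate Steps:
O = -32 (O = -24 - 8 = -32)
√((-32 - 109)*O + (√(-10 + 11)*9)*(-9 - 1*(-15))) = √((-32 - 109)*(-32) + (√(-10 + 11)*9)*(-9 - 1*(-15))) = √(-141*(-32) + (√1*9)*(-9 + 15)) = √(4512 + (1*9)*6) = √(4512 + 9*6) = √(4512 + 54) = √4566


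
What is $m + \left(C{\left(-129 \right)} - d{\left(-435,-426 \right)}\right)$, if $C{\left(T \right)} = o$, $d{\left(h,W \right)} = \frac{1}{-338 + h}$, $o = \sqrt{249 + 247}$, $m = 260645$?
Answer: $\frac{201478586}{773} + 4 \sqrt{31} \approx 2.6067 \cdot 10^{5}$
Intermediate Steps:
$o = 4 \sqrt{31}$ ($o = \sqrt{496} = 4 \sqrt{31} \approx 22.271$)
$C{\left(T \right)} = 4 \sqrt{31}$
$m + \left(C{\left(-129 \right)} - d{\left(-435,-426 \right)}\right) = 260645 + \left(4 \sqrt{31} - \frac{1}{-338 - 435}\right) = 260645 - \left(- \frac{1}{773} - 4 \sqrt{31}\right) = 260645 + \left(4 \sqrt{31} + \frac{1}{773}\right) = 260645 + \left(\frac{1}{773} + 4 \sqrt{31}\right) = \frac{201478586}{773} + 4 \sqrt{31}$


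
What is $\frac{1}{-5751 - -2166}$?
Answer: $- \frac{1}{3585} \approx -0.00027894$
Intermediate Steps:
$\frac{1}{-5751 - -2166} = \frac{1}{-5751 + 2166} = \frac{1}{-3585} = - \frac{1}{3585}$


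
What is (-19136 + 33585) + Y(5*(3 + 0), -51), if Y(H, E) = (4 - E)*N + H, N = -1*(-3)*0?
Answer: 14464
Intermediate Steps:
N = 0 (N = 3*0 = 0)
Y(H, E) = H (Y(H, E) = (4 - E)*0 + H = 0 + H = H)
(-19136 + 33585) + Y(5*(3 + 0), -51) = (-19136 + 33585) + 5*(3 + 0) = 14449 + 5*3 = 14449 + 15 = 14464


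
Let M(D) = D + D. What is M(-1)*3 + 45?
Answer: 39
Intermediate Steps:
M(D) = 2*D
M(-1)*3 + 45 = (2*(-1))*3 + 45 = -2*3 + 45 = -6 + 45 = 39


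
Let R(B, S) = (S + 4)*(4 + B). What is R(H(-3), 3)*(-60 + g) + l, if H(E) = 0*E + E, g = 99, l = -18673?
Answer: -18400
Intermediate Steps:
H(E) = E (H(E) = 0 + E = E)
R(B, S) = (4 + B)*(4 + S) (R(B, S) = (4 + S)*(4 + B) = (4 + B)*(4 + S))
R(H(-3), 3)*(-60 + g) + l = (16 + 4*(-3) + 4*3 - 3*3)*(-60 + 99) - 18673 = (16 - 12 + 12 - 9)*39 - 18673 = 7*39 - 18673 = 273 - 18673 = -18400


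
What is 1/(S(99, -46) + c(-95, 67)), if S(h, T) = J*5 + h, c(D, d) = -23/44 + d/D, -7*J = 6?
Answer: 29260/2735409 ≈ 0.010697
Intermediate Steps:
J = -6/7 (J = -1/7*6 = -6/7 ≈ -0.85714)
c(D, d) = -23/44 + d/D (c(D, d) = -23*1/44 + d/D = -23/44 + d/D)
S(h, T) = -30/7 + h (S(h, T) = -6/7*5 + h = -30/7 + h)
1/(S(99, -46) + c(-95, 67)) = 1/((-30/7 + 99) + (-23/44 + 67/(-95))) = 1/(663/7 + (-23/44 + 67*(-1/95))) = 1/(663/7 + (-23/44 - 67/95)) = 1/(663/7 - 5133/4180) = 1/(2735409/29260) = 29260/2735409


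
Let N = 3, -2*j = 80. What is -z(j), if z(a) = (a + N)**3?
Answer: 50653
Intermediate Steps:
j = -40 (j = -1/2*80 = -40)
z(a) = (3 + a)**3 (z(a) = (a + 3)**3 = (3 + a)**3)
-z(j) = -(3 - 40)**3 = -1*(-37)**3 = -1*(-50653) = 50653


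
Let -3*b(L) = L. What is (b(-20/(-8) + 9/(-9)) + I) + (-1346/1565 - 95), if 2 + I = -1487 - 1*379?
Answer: -6148447/3130 ≈ -1964.4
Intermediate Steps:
b(L) = -L/3
I = -1868 (I = -2 + (-1487 - 1*379) = -2 + (-1487 - 379) = -2 - 1866 = -1868)
(b(-20/(-8) + 9/(-9)) + I) + (-1346/1565 - 95) = (-(-20/(-8) + 9/(-9))/3 - 1868) + (-1346/1565 - 95) = (-(-20*(-⅛) + 9*(-⅑))/3 - 1868) + (-1346*1/1565 - 95) = (-(5/2 - 1)/3 - 1868) + (-1346/1565 - 95) = (-⅓*3/2 - 1868) - 150021/1565 = (-½ - 1868) - 150021/1565 = -3737/2 - 150021/1565 = -6148447/3130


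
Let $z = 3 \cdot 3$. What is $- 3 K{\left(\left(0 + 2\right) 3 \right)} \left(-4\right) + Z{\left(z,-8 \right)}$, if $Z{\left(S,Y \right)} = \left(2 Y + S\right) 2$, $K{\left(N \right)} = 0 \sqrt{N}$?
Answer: $-14$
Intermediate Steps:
$K{\left(N \right)} = 0$
$z = 9$
$Z{\left(S,Y \right)} = 2 S + 4 Y$ ($Z{\left(S,Y \right)} = \left(S + 2 Y\right) 2 = 2 S + 4 Y$)
$- 3 K{\left(\left(0 + 2\right) 3 \right)} \left(-4\right) + Z{\left(z,-8 \right)} = \left(-3\right) 0 \left(-4\right) + \left(2 \cdot 9 + 4 \left(-8\right)\right) = 0 \left(-4\right) + \left(18 - 32\right) = 0 - 14 = -14$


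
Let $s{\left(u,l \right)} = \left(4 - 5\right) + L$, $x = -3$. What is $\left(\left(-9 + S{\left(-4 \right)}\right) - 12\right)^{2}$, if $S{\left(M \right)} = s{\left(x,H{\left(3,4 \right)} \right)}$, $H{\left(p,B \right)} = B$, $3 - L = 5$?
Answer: $576$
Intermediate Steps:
$L = -2$ ($L = 3 - 5 = -2$)
$s{\left(u,l \right)} = -3$ ($s{\left(u,l \right)} = \left(4 - 5\right) - 2 = -1 - 2 = -3$)
$S{\left(M \right)} = -3$
$\left(\left(-9 + S{\left(-4 \right)}\right) - 12\right)^{2} = \left(\left(-9 - 3\right) - 12\right)^{2} = \left(-12 - 12\right)^{2} = \left(-24\right)^{2} = 576$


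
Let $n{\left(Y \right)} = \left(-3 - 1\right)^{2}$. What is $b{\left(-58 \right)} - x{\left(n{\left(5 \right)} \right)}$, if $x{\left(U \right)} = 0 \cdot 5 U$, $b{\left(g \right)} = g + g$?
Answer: $-116$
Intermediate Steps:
$n{\left(Y \right)} = 16$ ($n{\left(Y \right)} = \left(-4\right)^{2} = 16$)
$b{\left(g \right)} = 2 g$
$x{\left(U \right)} = 0$ ($x{\left(U \right)} = 0 U = 0$)
$b{\left(-58 \right)} - x{\left(n{\left(5 \right)} \right)} = 2 \left(-58\right) - 0 = -116 + 0 = -116$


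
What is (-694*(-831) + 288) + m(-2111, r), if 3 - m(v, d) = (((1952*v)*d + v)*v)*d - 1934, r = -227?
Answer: -448236288743362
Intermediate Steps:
m(v, d) = 1937 - d*v*(v + 1952*d*v) (m(v, d) = 3 - ((((1952*v)*d + v)*v)*d - 1934) = 3 - (((1952*d*v + v)*v)*d - 1934) = 3 - (((v + 1952*d*v)*v)*d - 1934) = 3 - ((v*(v + 1952*d*v))*d - 1934) = 3 - (d*v*(v + 1952*d*v) - 1934) = 3 - (-1934 + d*v*(v + 1952*d*v)) = 3 + (1934 - d*v*(v + 1952*d*v)) = 1937 - d*v*(v + 1952*d*v))
(-694*(-831) + 288) + m(-2111, r) = (-694*(-831) + 288) + (1937 - 1*(-227)*(-2111)² - 1952*(-227)²*(-2111)²) = (576714 + 288) + (1937 - 1*(-227)*4456321 - 1952*51529*4456321) = 577002 + (1937 + 1011584867 - 448237300907168) = 577002 - 448236289320364 = -448236288743362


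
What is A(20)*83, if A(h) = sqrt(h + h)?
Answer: 166*sqrt(10) ≈ 524.94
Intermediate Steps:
A(h) = sqrt(2)*sqrt(h) (A(h) = sqrt(2*h) = sqrt(2)*sqrt(h))
A(20)*83 = (sqrt(2)*sqrt(20))*83 = (sqrt(2)*(2*sqrt(5)))*83 = (2*sqrt(10))*83 = 166*sqrt(10)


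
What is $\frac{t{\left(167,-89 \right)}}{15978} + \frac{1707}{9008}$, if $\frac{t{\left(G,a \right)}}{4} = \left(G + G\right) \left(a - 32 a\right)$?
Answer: $\frac{16615489319}{71964912} \approx 230.88$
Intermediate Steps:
$t{\left(G,a \right)} = - 248 G a$ ($t{\left(G,a \right)} = 4 \left(G + G\right) \left(a - 32 a\right) = 4 \cdot 2 G \left(- 31 a\right) = 4 \left(- 62 G a\right) = - 248 G a$)
$\frac{t{\left(167,-89 \right)}}{15978} + \frac{1707}{9008} = \frac{\left(-248\right) 167 \left(-89\right)}{15978} + \frac{1707}{9008} = 3686024 \cdot \frac{1}{15978} + 1707 \cdot \frac{1}{9008} = \frac{1843012}{7989} + \frac{1707}{9008} = \frac{16615489319}{71964912}$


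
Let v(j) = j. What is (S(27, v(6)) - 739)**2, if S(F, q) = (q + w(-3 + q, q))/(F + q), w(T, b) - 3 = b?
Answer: 65999376/121 ≈ 5.4545e+5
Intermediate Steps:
w(T, b) = 3 + b
S(F, q) = (3 + 2*q)/(F + q) (S(F, q) = (q + (3 + q))/(F + q) = (3 + 2*q)/(F + q))
(S(27, v(6)) - 739)**2 = ((3 + 2*6)/(27 + 6) - 739)**2 = ((3 + 12)/33 - 739)**2 = ((1/33)*15 - 739)**2 = (5/11 - 739)**2 = (-8124/11)**2 = 65999376/121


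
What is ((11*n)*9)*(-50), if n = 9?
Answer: -44550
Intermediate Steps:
((11*n)*9)*(-50) = ((11*9)*9)*(-50) = (99*9)*(-50) = 891*(-50) = -44550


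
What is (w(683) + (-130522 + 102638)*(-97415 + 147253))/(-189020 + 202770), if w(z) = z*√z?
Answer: -694841396/6875 + 683*√683/13750 ≈ -1.0107e+5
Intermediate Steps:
w(z) = z^(3/2)
(w(683) + (-130522 + 102638)*(-97415 + 147253))/(-189020 + 202770) = (683^(3/2) + (-130522 + 102638)*(-97415 + 147253))/(-189020 + 202770) = (683*√683 - 27884*49838)/13750 = (683*√683 - 1389682792)*(1/13750) = (-1389682792 + 683*√683)*(1/13750) = -694841396/6875 + 683*√683/13750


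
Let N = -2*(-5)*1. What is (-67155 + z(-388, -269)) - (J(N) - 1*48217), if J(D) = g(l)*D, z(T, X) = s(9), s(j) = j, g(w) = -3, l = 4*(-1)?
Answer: -18899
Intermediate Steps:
l = -4
z(T, X) = 9
N = 10 (N = 10*1 = 10)
J(D) = -3*D
(-67155 + z(-388, -269)) - (J(N) - 1*48217) = (-67155 + 9) - (-3*10 - 1*48217) = -67146 - (-30 - 48217) = -67146 - 1*(-48247) = -67146 + 48247 = -18899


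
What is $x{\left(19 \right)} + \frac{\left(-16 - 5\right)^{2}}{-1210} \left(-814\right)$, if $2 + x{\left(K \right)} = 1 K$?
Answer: $\frac{17252}{55} \approx 313.67$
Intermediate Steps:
$x{\left(K \right)} = -2 + K$ ($x{\left(K \right)} = -2 + 1 K = -2 + K$)
$x{\left(19 \right)} + \frac{\left(-16 - 5\right)^{2}}{-1210} \left(-814\right) = \left(-2 + 19\right) + \frac{\left(-16 - 5\right)^{2}}{-1210} \left(-814\right) = 17 + \left(-16 - 5\right)^{2} \left(- \frac{1}{1210}\right) \left(-814\right) = 17 + \left(-21\right)^{2} \left(- \frac{1}{1210}\right) \left(-814\right) = 17 + 441 \left(- \frac{1}{1210}\right) \left(-814\right) = 17 - - \frac{16317}{55} = 17 + \frac{16317}{55} = \frac{17252}{55}$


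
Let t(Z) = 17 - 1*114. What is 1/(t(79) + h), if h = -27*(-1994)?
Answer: 1/53741 ≈ 1.8608e-5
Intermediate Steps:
h = 53838
t(Z) = -97 (t(Z) = 17 - 114 = -97)
1/(t(79) + h) = 1/(-97 + 53838) = 1/53741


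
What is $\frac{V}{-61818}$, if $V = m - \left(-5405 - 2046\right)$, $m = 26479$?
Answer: $- \frac{5655}{10303} \approx -0.54887$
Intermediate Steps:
$V = 33930$ ($V = 26479 - \left(-5405 - 2046\right) = 26479 - -7451 = 26479 + 7451 = 33930$)
$\frac{V}{-61818} = \frac{33930}{-61818} = 33930 \left(- \frac{1}{61818}\right) = - \frac{5655}{10303}$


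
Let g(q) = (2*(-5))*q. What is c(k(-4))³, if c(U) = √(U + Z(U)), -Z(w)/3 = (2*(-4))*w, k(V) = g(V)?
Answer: 10000*√10 ≈ 31623.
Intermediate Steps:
g(q) = -10*q
k(V) = -10*V
Z(w) = 24*w (Z(w) = -3*2*(-4)*w = -(-24)*w = 24*w)
c(U) = 5*√U (c(U) = √(U + 24*U) = √(25*U) = 5*√U)
c(k(-4))³ = (5*√(-10*(-4)))³ = (5*√40)³ = (5*(2*√10))³ = (10*√10)³ = 10000*√10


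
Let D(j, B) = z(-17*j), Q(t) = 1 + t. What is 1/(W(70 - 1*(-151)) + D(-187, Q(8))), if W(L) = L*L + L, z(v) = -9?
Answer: 1/49053 ≈ 2.0386e-5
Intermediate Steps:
D(j, B) = -9
W(L) = L + L**2 (W(L) = L**2 + L = L + L**2)
1/(W(70 - 1*(-151)) + D(-187, Q(8))) = 1/((70 - 1*(-151))*(1 + (70 - 1*(-151))) - 9) = 1/((70 + 151)*(1 + (70 + 151)) - 9) = 1/(221*(1 + 221) - 9) = 1/(221*222 - 9) = 1/(49062 - 9) = 1/49053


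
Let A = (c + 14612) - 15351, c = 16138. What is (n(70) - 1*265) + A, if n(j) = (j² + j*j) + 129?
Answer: 25063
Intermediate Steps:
n(j) = 129 + 2*j² (n(j) = (j² + j²) + 129 = 2*j² + 129 = 129 + 2*j²)
A = 15399 (A = (16138 + 14612) - 15351 = 30750 - 15351 = 15399)
(n(70) - 1*265) + A = ((129 + 2*70²) - 1*265) + 15399 = ((129 + 2*4900) - 265) + 15399 = ((129 + 9800) - 265) + 15399 = (9929 - 265) + 15399 = 9664 + 15399 = 25063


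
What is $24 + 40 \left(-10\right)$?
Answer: $-376$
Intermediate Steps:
$24 + 40 \left(-10\right) = 24 - 400 = -376$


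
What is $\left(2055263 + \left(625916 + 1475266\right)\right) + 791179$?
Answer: $4947624$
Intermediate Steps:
$\left(2055263 + \left(625916 + 1475266\right)\right) + 791179 = \left(2055263 + 2101182\right) + 791179 = 4156445 + 791179 = 4947624$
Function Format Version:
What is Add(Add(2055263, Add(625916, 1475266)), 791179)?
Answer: 4947624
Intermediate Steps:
Add(Add(2055263, Add(625916, 1475266)), 791179) = Add(Add(2055263, 2101182), 791179) = Add(4156445, 791179) = 4947624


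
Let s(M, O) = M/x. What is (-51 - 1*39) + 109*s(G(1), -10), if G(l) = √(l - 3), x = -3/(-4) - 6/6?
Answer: -90 - 436*I*√2 ≈ -90.0 - 616.6*I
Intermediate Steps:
x = -¼ (x = -3*(-¼) - 6*⅙ = ¾ - 1 = -¼ ≈ -0.25000)
G(l) = √(-3 + l)
s(M, O) = -4*M (s(M, O) = M/(-¼) = M*(-4) = -4*M)
(-51 - 1*39) + 109*s(G(1), -10) = (-51 - 1*39) + 109*(-4*√(-3 + 1)) = (-51 - 39) + 109*(-4*I*√2) = -90 + 109*(-4*I*√2) = -90 - 436*I*√2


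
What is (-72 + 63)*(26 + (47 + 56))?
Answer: -1161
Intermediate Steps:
(-72 + 63)*(26 + (47 + 56)) = -9*(26 + 103) = -9*129 = -1161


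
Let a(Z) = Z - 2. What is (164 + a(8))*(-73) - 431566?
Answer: -443976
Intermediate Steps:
a(Z) = -2 + Z
(164 + a(8))*(-73) - 431566 = (164 + (-2 + 8))*(-73) - 431566 = (164 + 6)*(-73) - 431566 = 170*(-73) - 431566 = -12410 - 431566 = -443976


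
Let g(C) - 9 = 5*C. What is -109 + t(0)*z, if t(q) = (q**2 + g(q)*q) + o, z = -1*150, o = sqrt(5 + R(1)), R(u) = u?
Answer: -109 - 150*sqrt(6) ≈ -476.42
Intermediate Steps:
g(C) = 9 + 5*C
o = sqrt(6) (o = sqrt(5 + 1) = sqrt(6) ≈ 2.4495)
z = -150
t(q) = sqrt(6) + q**2 + q*(9 + 5*q) (t(q) = (q**2 + (9 + 5*q)*q) + sqrt(6) = (q**2 + q*(9 + 5*q)) + sqrt(6) = sqrt(6) + q**2 + q*(9 + 5*q))
-109 + t(0)*z = -109 + (sqrt(6) + 6*0**2 + 9*0)*(-150) = -109 + (sqrt(6) + 6*0 + 0)*(-150) = -109 + (sqrt(6) + 0 + 0)*(-150) = -109 + sqrt(6)*(-150) = -109 - 150*sqrt(6)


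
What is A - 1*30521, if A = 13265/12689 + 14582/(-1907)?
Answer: -738704542526/24197923 ≈ -30528.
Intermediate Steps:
A = -159734643/24197923 (A = 13265*(1/12689) + 14582*(-1/1907) = 13265/12689 - 14582/1907 = -159734643/24197923 ≈ -6.6012)
A - 1*30521 = -159734643/24197923 - 1*30521 = -159734643/24197923 - 30521 = -738704542526/24197923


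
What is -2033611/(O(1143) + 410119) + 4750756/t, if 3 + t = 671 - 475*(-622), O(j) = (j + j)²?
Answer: 13086334089821/834447938985 ≈ 15.683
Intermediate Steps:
O(j) = 4*j² (O(j) = (2*j)² = 4*j²)
t = 296118 (t = -3 + (671 - 475*(-622)) = -3 + (671 + 295450) = -3 + 296121 = 296118)
-2033611/(O(1143) + 410119) + 4750756/t = -2033611/(4*1143² + 410119) + 4750756/296118 = -2033611/(4*1306449 + 410119) + 4750756*(1/296118) = -2033611/(5225796 + 410119) + 2375378/148059 = -2033611/5635915 + 2375378/148059 = 13086334089821/834447938985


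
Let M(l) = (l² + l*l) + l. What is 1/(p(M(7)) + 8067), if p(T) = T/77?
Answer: 11/88752 ≈ 0.00012394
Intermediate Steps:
M(l) = l + 2*l² (M(l) = (l² + l²) + l = 2*l² + l = l + 2*l²)
p(T) = T/77 (p(T) = T*(1/77) = T/77)
1/(p(M(7)) + 8067) = 1/((7*(1 + 2*7))/77 + 8067) = 1/((7*(1 + 14))/77 + 8067) = 1/((7*15)/77 + 8067) = 1/((1/77)*105 + 8067) = 1/(15/11 + 8067) = 1/(88752/11) = 11/88752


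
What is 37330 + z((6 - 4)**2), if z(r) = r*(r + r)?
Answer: 37362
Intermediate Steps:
z(r) = 2*r**2 (z(r) = r*(2*r) = 2*r**2)
37330 + z((6 - 4)**2) = 37330 + 2*((6 - 4)**2)**2 = 37330 + 2*(2**2)**2 = 37330 + 2*4**2 = 37330 + 2*16 = 37330 + 32 = 37362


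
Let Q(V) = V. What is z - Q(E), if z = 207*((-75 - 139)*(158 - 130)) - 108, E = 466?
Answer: -1240918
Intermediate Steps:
z = -1240452 (z = 207*(-214*28) - 108 = 207*(-5992) - 108 = -1240344 - 108 = -1240452)
z - Q(E) = -1240452 - 1*466 = -1240452 - 466 = -1240918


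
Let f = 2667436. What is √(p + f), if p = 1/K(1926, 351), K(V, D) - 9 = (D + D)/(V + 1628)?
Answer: √19792845395494/2724 ≈ 1633.2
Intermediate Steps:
K(V, D) = 9 + 2*D/(1628 + V) (K(V, D) = 9 + (D + D)/(V + 1628) = 9 + (2*D)/(1628 + V) = 9 + 2*D/(1628 + V))
p = 1777/16344 (p = 1/((14652 + 2*351 + 9*1926)/(1628 + 1926)) = 1/((14652 + 702 + 17334)/3554) = 1/((1/3554)*32688) = 1/(16344/1777) = 1777/16344 ≈ 0.10872)
√(p + f) = √(1777/16344 + 2667436) = √(43596575761/16344) = √19792845395494/2724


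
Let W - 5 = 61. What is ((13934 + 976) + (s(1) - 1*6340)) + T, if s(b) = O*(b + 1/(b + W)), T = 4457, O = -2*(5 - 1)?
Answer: 872265/67 ≈ 13019.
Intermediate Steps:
W = 66 (W = 5 + 61 = 66)
O = -8 (O = -2*4 = -8)
s(b) = -8*b - 8/(66 + b) (s(b) = -8*(b + 1/(b + 66)) = -8*(b + 1/(66 + b)) = -8*b - 8/(66 + b))
((13934 + 976) + (s(1) - 1*6340)) + T = ((13934 + 976) + (8*(-1 - 1*1**2 - 66*1)/(66 + 1) - 1*6340)) + 4457 = (14910 + (8*(-1 - 1*1 - 66)/67 - 6340)) + 4457 = (14910 + (8*(1/67)*(-1 - 1 - 66) - 6340)) + 4457 = (14910 + (8*(1/67)*(-68) - 6340)) + 4457 = (14910 + (-544/67 - 6340)) + 4457 = (14910 - 425324/67) + 4457 = 573646/67 + 4457 = 872265/67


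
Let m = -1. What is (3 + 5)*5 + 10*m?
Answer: 30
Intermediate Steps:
(3 + 5)*5 + 10*m = (3 + 5)*5 + 10*(-1) = 8*5 - 10 = 40 - 10 = 30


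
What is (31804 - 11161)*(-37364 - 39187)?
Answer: -1580242293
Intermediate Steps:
(31804 - 11161)*(-37364 - 39187) = 20643*(-76551) = -1580242293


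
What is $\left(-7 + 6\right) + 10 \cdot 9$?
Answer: $89$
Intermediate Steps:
$\left(-7 + 6\right) + 10 \cdot 9 = -1 + 90 = 89$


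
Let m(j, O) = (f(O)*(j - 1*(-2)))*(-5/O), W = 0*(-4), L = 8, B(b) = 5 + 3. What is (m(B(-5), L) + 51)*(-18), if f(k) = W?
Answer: -918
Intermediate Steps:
B(b) = 8
W = 0
f(k) = 0
m(j, O) = 0 (m(j, O) = (0*(j - 1*(-2)))*(-5/O) = (0*(j + 2))*(-5/O) = (0*(2 + j))*(-5/O) = 0*(-5/O) = 0)
(m(B(-5), L) + 51)*(-18) = (0 + 51)*(-18) = 51*(-18) = -918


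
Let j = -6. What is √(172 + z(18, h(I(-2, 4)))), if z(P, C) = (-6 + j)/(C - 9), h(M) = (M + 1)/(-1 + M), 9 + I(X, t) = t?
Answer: 4*√271/5 ≈ 13.170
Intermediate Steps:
I(X, t) = -9 + t
h(M) = (1 + M)/(-1 + M)
z(P, C) = -12/(-9 + C) (z(P, C) = (-6 - 6)/(C - 9) = -12/(-9 + C))
√(172 + z(18, h(I(-2, 4)))) = √(172 - 12/(-9 + (1 + (-9 + 4))/(-1 + (-9 + 4)))) = √(172 - 12/(-9 + (1 - 5)/(-1 - 5))) = √(172 - 12/(-9 - 4/(-6))) = √(172 - 12/(-9 - ⅙*(-4))) = √(172 - 12/(-9 + ⅔)) = √(172 - 12/(-25/3)) = √(172 - 12*(-3/25)) = √(172 + 36/25) = √(4336/25) = 4*√271/5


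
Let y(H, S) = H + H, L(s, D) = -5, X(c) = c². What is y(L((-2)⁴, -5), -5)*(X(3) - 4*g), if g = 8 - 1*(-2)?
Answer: 310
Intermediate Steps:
y(H, S) = 2*H
g = 10 (g = 8 + 2 = 10)
y(L((-2)⁴, -5), -5)*(X(3) - 4*g) = (2*(-5))*(3² - 4*10) = -10*(9 - 40) = -10*(-31) = 310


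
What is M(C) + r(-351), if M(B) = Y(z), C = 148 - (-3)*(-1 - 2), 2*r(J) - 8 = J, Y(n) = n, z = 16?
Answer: -311/2 ≈ -155.50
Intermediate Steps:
r(J) = 4 + J/2
C = 139 (C = 148 - (-3)*(-3) = 148 - 1*9 = 148 - 9 = 139)
M(B) = 16
M(C) + r(-351) = 16 + (4 + (½)*(-351)) = 16 + (4 - 351/2) = 16 - 343/2 = -311/2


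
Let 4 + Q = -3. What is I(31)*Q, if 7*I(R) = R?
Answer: -31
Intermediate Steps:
Q = -7 (Q = -4 - 3 = -7)
I(R) = R/7
I(31)*Q = ((1/7)*31)*(-7) = (31/7)*(-7) = -31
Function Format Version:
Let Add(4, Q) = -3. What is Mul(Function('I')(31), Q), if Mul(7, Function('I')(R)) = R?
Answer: -31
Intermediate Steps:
Q = -7 (Q = Add(-4, -3) = -7)
Function('I')(R) = Mul(Rational(1, 7), R)
Mul(Function('I')(31), Q) = Mul(Mul(Rational(1, 7), 31), -7) = Mul(Rational(31, 7), -7) = -31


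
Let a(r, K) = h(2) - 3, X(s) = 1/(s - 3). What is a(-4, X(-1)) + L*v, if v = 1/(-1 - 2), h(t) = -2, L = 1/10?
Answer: -151/30 ≈ -5.0333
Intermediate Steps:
L = ⅒ ≈ 0.10000
X(s) = 1/(-3 + s)
a(r, K) = -5 (a(r, K) = -2 - 3 = -5)
v = -⅓ (v = 1/(-3) = -⅓ ≈ -0.33333)
a(-4, X(-1)) + L*v = -5 + (⅒)*(-⅓) = -5 - 1/30 = -151/30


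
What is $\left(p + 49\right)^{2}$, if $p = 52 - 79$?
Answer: $484$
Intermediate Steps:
$p = -27$ ($p = 52 - 79 = -27$)
$\left(p + 49\right)^{2} = \left(-27 + 49\right)^{2} = 22^{2} = 484$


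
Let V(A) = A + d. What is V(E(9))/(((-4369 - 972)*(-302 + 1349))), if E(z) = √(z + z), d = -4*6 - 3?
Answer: 9/1864009 - √2/1864009 ≈ 4.0696e-6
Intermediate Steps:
d = -27 (d = -24 - 3 = -27)
E(z) = √2*√z (E(z) = √(2*z) = √2*√z)
V(A) = -27 + A (V(A) = A - 27 = -27 + A)
V(E(9))/(((-4369 - 972)*(-302 + 1349))) = (-27 + √2*√9)/(((-4369 - 972)*(-302 + 1349))) = (-27 + √2*3)/((-5341*1047)) = (-27 + 3*√2)/(-5592027) = (-27 + 3*√2)*(-1/5592027) = 9/1864009 - √2/1864009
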